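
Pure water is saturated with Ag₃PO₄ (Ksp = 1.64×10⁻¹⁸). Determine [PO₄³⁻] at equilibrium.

1.57×10⁻⁵ M

Ag₃PO₄(s) ⇌ 3 Ag⁺(aq) + PO₄³⁻(aq)
If s mol/L of Ag₃PO₄ dissolves, [Ag⁺] = 3s and [PO₄³⁻] = s.
Ksp = [Ag⁺]^3[PO₄³⁻] = (3s)^3 · s = 27s^4 = 1.64×10⁻¹⁸
s = 1.57×10⁻⁵ mol/L
[PO₄³⁻] = s = 1.57×10⁻⁵ mol/L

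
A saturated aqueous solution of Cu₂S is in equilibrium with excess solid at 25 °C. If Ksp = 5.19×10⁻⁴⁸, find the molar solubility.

1.09×10⁻¹⁶ M

Cu₂S(s) ⇌ 2 Cu⁺(aq) + S²⁻(aq)
Let s be the molar solubility. Then [Cu⁺] = 2s and [S²⁻] = s.
Ksp = [Cu⁺]^2[S²⁻] = (2s)^2 · s = 4s^3
4s^3 = 5.19×10⁻⁴⁸  ⇒  s^3 = 1.30×10⁻⁴⁸
s = 1.09×10⁻¹⁶ mol L⁻¹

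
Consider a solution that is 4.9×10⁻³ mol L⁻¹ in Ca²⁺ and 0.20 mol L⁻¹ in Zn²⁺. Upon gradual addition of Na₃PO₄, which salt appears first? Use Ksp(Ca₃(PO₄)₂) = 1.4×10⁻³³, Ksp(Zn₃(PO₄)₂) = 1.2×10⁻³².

Zn₃(PO₄)₂

Precipitation begins when Q = Ksp.
For Ca₃(PO₄)₂: [PO₄³⁻] = (Ksp/[Ca²⁺]^3)^(1/2) = 1.1×10⁻¹³ mol L⁻¹
For Zn₃(PO₄)₂: [PO₄³⁻] = (Ksp/[Zn²⁺]^3)^(1/2) = 1.2×10⁻¹⁵ mol L⁻¹
Since Zn₃(PO₄)₂ needs less PO₄³⁻ to reach saturation, it precipitates first.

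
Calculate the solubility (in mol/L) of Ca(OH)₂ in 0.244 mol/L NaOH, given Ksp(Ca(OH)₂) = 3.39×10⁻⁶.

5.69×10⁻⁵ M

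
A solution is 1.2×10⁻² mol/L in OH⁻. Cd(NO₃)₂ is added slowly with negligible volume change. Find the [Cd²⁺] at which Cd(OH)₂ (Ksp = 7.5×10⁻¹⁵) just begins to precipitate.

5.2×10⁻¹¹ M

Precipitation of each salt begins when its ion product equals Ksp.
Cd(OH)₂(s) ⇌ Cd²⁺(aq) + 2 OH⁻(aq)
Ksp = [Cd²⁺][OH⁻]^2 = [Cd²⁺](1.2×10⁻²)^2
[Cd²⁺] = 7.5×10⁻¹⁵ / (1.2×10⁻²)^2 = 5.2×10⁻¹¹
[Cd²⁺] = 5.2×10⁻¹¹ mol/L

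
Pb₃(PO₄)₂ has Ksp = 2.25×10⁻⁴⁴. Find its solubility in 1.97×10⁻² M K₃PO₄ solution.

Pb₃(PO₄)₂(s) ⇌ 3 Pb²⁺(aq) + 2 PO₄³⁻(aq)
With PO₄³⁻ already at 1.97×10⁻² M and s small, take [PO₄³⁻] ≈ 1.97×10⁻² M and [Pb²⁺] = 3s.
Ksp = [Pb²⁺]^3[PO₄³⁻]^2 = (3s)^3(1.97×10⁻²)^2
(3s)^3 = 2.25×10⁻⁴⁴ / (1.97×10⁻²)^2 = 5.80×10⁻⁴¹
s = 1.29×10⁻¹⁴ M

1.29×10⁻¹⁴ M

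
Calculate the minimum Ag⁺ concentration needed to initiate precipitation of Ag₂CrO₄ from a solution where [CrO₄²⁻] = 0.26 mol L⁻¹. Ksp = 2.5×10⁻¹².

Each salt precipitates once Q = Ksp for that salt.
Ag₂CrO₄(s) ⇌ 2 Ag⁺(aq) + CrO₄²⁻(aq)
Ksp = [Ag⁺]^2[CrO₄²⁻] = [Ag⁺]^2(0.26)
[Ag⁺]^2 = 2.5×10⁻¹² / (0.26) = 9.6×10⁻¹²
[Ag⁺] = 3.1×10⁻⁶ mol L⁻¹

3.1×10⁻⁶ M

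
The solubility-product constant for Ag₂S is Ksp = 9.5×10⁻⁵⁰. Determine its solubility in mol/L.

Ag₂S(s) ⇌ 2 Ag⁺(aq) + S²⁻(aq)
For each mole of Ag₂S that dissolves per liter, [Ag⁺] = 2s and [S²⁻] = s; let s denote this solubility.
Ksp = [Ag⁺]^2[S²⁻] = (2s)^2 · s = 4s^3
4s^3 = 9.5×10⁻⁵⁰  ⇒  s^3 = 2.4×10⁻⁵⁰
s = (2.4×10⁻⁵⁰)^(1/3) = 2.9×10⁻¹⁷ M

2.9×10⁻¹⁷ M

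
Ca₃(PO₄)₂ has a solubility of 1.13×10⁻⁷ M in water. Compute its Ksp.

Ca₃(PO₄)₂(s) ⇌ 3 Ca²⁺(aq) + 2 PO₄³⁻(aq)
Call the molar solubility s, so that [Ca²⁺] = 3s and [PO₄³⁻] = 2s.
Ksp = [Ca²⁺]^3[PO₄³⁻]^2 = (3s)^3 · (2s)^2 = 108s^5
Ksp = 108 × (1.13×10⁻⁷)^5 = 1.99×10⁻³³

Ksp = 1.99×10⁻³³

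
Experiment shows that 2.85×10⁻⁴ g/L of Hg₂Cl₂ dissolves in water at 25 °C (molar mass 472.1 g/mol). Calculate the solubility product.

Ksp = 8.80×10⁻¹⁹

s = (2.85×10⁻⁴ g L⁻¹)/(472.1 g mol⁻¹) = 6.0369×10⁻⁷ M
Hg₂Cl₂(s) ⇌ Hg₂²⁺(aq) + 2 Cl⁻(aq)
If s mol/L of Hg₂Cl₂ dissolves, [Hg₂²⁺] = s and [Cl⁻] = 2s.
Ksp = [Hg₂²⁺][Cl⁻]^2 = s · (2s)^2 = 4s^3
Ksp = 4 × (6.0369×10⁻⁷)^3 = 8.80×10⁻¹⁹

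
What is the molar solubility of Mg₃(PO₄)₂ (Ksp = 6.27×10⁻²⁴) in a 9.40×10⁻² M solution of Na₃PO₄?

2.97×10⁻⁸ M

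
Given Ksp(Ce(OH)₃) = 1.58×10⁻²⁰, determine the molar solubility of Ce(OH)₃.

4.92×10⁻⁶ M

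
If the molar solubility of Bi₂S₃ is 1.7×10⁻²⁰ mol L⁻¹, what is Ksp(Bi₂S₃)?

Ksp = 1.5×10⁻⁹⁷

Bi₂S₃(s) ⇌ 2 Bi³⁺(aq) + 3 S²⁻(aq)
With molar solubility s: [Bi³⁺] = 2s, [S²⁻] = 3s.
Ksp = [Bi³⁺]^2[S²⁻]^3 = (2s)^2 · (3s)^3 = 108s^5
Ksp = 108 × (1.7×10⁻²⁰)^5 = 1.5×10⁻⁹⁷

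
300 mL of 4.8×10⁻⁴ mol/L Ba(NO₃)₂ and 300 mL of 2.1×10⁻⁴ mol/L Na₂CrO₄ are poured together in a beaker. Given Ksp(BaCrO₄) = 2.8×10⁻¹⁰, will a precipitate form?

Yes

Total volume after mixing = 300 + 300 = 600 mL.
[Ba²⁺] = (4.8×10⁻⁴)(300)/600 = 2.4×10⁻⁴ mol/L
[CrO₄²⁻] = (2.1×10⁻⁴)(300)/600 = 1.1×10⁻⁴ mol/L
Q = [Ba²⁺][CrO₄²⁻] = 2.5×10⁻⁸
Q = 2.5×10⁻⁸ > Ksp = 2.8×10⁻¹⁰, so the solution is supersaturated and BaCrO₄ precipitates.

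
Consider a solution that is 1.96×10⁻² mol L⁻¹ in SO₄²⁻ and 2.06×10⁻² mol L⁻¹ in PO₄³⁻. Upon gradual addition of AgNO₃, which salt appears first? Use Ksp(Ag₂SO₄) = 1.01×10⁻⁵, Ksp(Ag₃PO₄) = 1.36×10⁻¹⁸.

Ag₃PO₄

Precipitation of each salt begins when its ion product equals Ksp.
For Ag₂SO₄: [Ag⁺] = (Ksp/[SO₄²⁻])^(1/2) = 2.27×10⁻² mol L⁻¹
For Ag₃PO₄: [Ag⁺] = (Ksp/[PO₄³⁻])^(1/3) = 4.04×10⁻⁶ mol L⁻¹
Ag₃PO₄ requires the lower [Ag⁺], so it precipitates first.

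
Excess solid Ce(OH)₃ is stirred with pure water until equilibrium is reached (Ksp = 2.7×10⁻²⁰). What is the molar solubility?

Ce(OH)₃(s) ⇌ Ce³⁺(aq) + 3 OH⁻(aq)
With molar solubility s: [Ce³⁺] = s, [OH⁻] = 3s.
Ksp = [Ce³⁺][OH⁻]^3 = s · (3s)^3 = 27s^4
27s^4 = 2.7×10⁻²⁰  ⇒  s^4 = 1.0×10⁻²¹
s = (1.0×10⁻²¹)^(1/4) = 5.6×10⁻⁶ mol/L

5.6×10⁻⁶ M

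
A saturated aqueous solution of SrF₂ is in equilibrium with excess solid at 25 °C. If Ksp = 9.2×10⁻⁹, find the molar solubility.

SrF₂(s) ⇌ Sr²⁺(aq) + 2 F⁻(aq)
If s mol/L of SrF₂ dissolves, [Sr²⁺] = s and [F⁻] = 2s.
Ksp = [Sr²⁺][F⁻]^2 = s · (2s)^2 = 4s^3
4s^3 = 9.2×10⁻⁹  ⇒  s^3 = 2.3×10⁻⁹
s = (2.3×10⁻⁹)^(1/3) = 1.3×10⁻³ mol L⁻¹

1.3×10⁻³ M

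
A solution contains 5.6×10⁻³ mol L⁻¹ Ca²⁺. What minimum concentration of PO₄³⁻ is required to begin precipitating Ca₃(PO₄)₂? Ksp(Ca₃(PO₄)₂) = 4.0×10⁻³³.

1.5×10⁻¹³ M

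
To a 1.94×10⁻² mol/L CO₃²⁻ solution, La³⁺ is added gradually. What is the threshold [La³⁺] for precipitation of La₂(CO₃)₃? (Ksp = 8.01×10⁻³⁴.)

1.05×10⁻¹⁴ M

Each salt precipitates once Q = Ksp for that salt.
La₂(CO₃)₃(s) ⇌ 2 La³⁺(aq) + 3 CO₃²⁻(aq)
Ksp = [La³⁺]^2[CO₃²⁻]^3 = [La³⁺]^2(1.94×10⁻²)^3
[La³⁺]^2 = 8.01×10⁻³⁴ / (1.94×10⁻²)^3 = 1.10×10⁻²⁸
[La³⁺] = 1.05×10⁻¹⁴ mol/L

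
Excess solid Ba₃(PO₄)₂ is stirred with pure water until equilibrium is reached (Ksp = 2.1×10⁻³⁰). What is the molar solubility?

4.5×10⁻⁷ M

Ba₃(PO₄)₂(s) ⇌ 3 Ba²⁺(aq) + 2 PO₄³⁻(aq)
With molar solubility s: [Ba²⁺] = 3s, [PO₄³⁻] = 2s.
Ksp = [Ba²⁺]^3[PO₄³⁻]^2 = (3s)^3 · (2s)^2 = 108s^5
108s^5 = 2.1×10⁻³⁰  ⇒  s^5 = 1.9×10⁻³²
s = 4.5×10⁻⁷ M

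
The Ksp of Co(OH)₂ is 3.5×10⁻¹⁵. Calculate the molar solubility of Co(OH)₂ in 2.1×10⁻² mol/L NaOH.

7.9×10⁻¹² M

Co(OH)₂(s) ⇌ Co²⁺(aq) + 2 OH⁻(aq)
OH⁻ is already present at 2.1×10⁻² mol/L. If s mol/L of Co(OH)₂ dissolves, [Co²⁺] = s while [OH⁻] ≈ 2.1×10⁻² mol/L.
Ksp = [Co²⁺][OH⁻]^2 = s(2.1×10⁻²)^2
s = 3.5×10⁻¹⁵ / (2.1×10⁻²)^2 = 7.9×10⁻¹²
s = 7.9×10⁻¹² mol/L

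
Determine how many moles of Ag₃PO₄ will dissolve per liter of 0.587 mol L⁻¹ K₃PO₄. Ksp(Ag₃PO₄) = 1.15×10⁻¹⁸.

4.17×10⁻⁷ M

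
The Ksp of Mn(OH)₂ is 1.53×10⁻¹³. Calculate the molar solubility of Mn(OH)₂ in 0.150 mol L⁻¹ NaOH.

Mn(OH)₂(s) ⇌ Mn²⁺(aq) + 2 OH⁻(aq)
With OH⁻ already at 0.150 mol L⁻¹ and s small, take [OH⁻] ≈ 0.150 mol L⁻¹ and [Mn²⁺] = s.
Ksp = [Mn²⁺][OH⁻]^2 = s(0.150)^2
s = 1.53×10⁻¹³ / (0.150)^2 = 6.80×10⁻¹²
s = 6.80×10⁻¹² mol L⁻¹

6.80×10⁻¹² M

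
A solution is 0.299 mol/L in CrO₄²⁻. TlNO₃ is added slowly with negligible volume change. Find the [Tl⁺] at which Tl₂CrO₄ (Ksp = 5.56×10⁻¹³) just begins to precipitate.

1.36×10⁻⁶ M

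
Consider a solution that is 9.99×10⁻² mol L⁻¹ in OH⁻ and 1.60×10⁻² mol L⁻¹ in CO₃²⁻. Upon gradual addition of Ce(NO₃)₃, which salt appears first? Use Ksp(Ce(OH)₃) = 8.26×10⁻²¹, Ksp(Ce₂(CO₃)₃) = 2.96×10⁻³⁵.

Ce(OH)₃

Precipitation begins when Q = Ksp.
For Ce(OH)₃: [Ce³⁺] = (Ksp/[OH⁻]^3) = 8.28×10⁻¹⁸ mol L⁻¹
For Ce₂(CO₃)₃: [Ce³⁺] = (Ksp/[CO₃²⁻]^3)^(1/2) = 2.69×10⁻¹⁵ mol L⁻¹
Ce(OH)₃ requires the lower [Ce³⁺], so it precipitates first.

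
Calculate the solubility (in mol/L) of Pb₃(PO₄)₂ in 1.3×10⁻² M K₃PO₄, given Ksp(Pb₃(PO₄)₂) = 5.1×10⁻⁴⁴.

Pb₃(PO₄)₂(s) ⇌ 3 Pb²⁺(aq) + 2 PO₄³⁻(aq)
Let s be the solubility of Pb₃(PO₄)₂ here. The common ion gives [PO₄³⁻] ≈ 1.3×10⁻² M, and [Pb²⁺] = 3s.
Ksp = [Pb²⁺]^3[PO₄³⁻]^2 = (3s)^3(1.3×10⁻²)^2
(3s)^3 = 5.1×10⁻⁴⁴ / (1.3×10⁻²)^2 = 3.0×10⁻⁴⁰
s = 2.2×10⁻¹⁴ M

2.2×10⁻¹⁴ M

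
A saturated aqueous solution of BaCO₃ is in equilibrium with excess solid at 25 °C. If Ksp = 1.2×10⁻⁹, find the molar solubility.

3.5×10⁻⁵ M

BaCO₃(s) ⇌ Ba²⁺(aq) + CO₃²⁻(aq)
With molar solubility s: [Ba²⁺] = s, [CO₃²⁻] = s.
Ksp = [Ba²⁺][CO₃²⁻] = s · s = s^2
s^2 = 1.2×10⁻⁹
Taking the 2nd root, s = 3.5×10⁻⁵ M.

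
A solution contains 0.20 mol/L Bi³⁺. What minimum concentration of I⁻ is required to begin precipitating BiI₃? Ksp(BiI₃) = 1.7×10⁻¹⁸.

A salt starts to precipitate once the ion product Q reaches its Ksp.
BiI₃(s) ⇌ Bi³⁺(aq) + 3 I⁻(aq)
Ksp = [Bi³⁺][I⁻]^3 = [I⁻]^3(0.20)
[I⁻]^3 = 1.7×10⁻¹⁸ / (0.20) = 8.5×10⁻¹⁸
[I⁻] = 2.0×10⁻⁶ mol/L

2.0×10⁻⁶ M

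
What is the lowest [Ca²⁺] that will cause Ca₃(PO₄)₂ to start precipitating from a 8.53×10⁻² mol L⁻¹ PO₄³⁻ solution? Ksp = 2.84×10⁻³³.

A salt starts to precipitate once the ion product Q reaches its Ksp.
Ca₃(PO₄)₂(s) ⇌ 3 Ca²⁺(aq) + 2 PO₄³⁻(aq)
Ksp = [Ca²⁺]^3[PO₄³⁻]^2 = [Ca²⁺]^3(8.53×10⁻²)^2
[Ca²⁺]^3 = 2.84×10⁻³³ / (8.53×10⁻²)^2 = 3.90×10⁻³¹
[Ca²⁺] = 7.31×10⁻¹¹ mol L⁻¹

7.31×10⁻¹¹ M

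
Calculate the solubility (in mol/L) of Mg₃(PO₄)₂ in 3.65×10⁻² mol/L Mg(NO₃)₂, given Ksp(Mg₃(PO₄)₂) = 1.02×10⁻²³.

Mg₃(PO₄)₂(s) ⇌ 3 Mg²⁺(aq) + 2 PO₄³⁻(aq)
The solution already contains Mg²⁺ at 3.65×10⁻² mol/L. Let s be the molar solubility of Mg₃(PO₄)₂.
[Mg²⁺] ≈ 3.65×10⁻² mol/L (common ion dominates); [PO₄³⁻] = 2s.
Ksp = [Mg²⁺]^3[PO₄³⁻]^2 = (3.65×10⁻²)^3(2s)^2
(2s)^2 = 1.02×10⁻²³ / (3.65×10⁻²)^3 = 2.10×10⁻¹⁹
s = 2.29×10⁻¹⁰ mol/L

2.29×10⁻¹⁰ M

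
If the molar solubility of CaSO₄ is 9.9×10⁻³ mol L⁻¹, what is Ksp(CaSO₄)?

CaSO₄(s) ⇌ Ca²⁺(aq) + SO₄²⁻(aq)
For each mole of CaSO₄ that dissolves per liter, [Ca²⁺] = s and [SO₄²⁻] = s; let s denote this solubility.
Ksp = [Ca²⁺][SO₄²⁻] = s · s = s^2
Ksp = (9.9×10⁻³)^2 = 9.8×10⁻⁵

Ksp = 9.8×10⁻⁵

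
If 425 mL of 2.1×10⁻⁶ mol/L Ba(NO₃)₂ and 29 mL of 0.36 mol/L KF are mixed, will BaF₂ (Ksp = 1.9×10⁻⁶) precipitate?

No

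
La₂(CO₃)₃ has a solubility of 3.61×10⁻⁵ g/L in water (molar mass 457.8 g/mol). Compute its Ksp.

s = (3.61×10⁻⁵ g L⁻¹)/(457.8 g mol⁻¹) = 7.8855×10⁻⁸ M
La₂(CO₃)₃(s) ⇌ 2 La³⁺(aq) + 3 CO₃²⁻(aq)
If s mol/L of La₂(CO₃)₃ dissolves, [La³⁺] = 2s and [CO₃²⁻] = 3s.
Ksp = [La³⁺]^2[CO₃²⁻]^3 = (2s)^2 · (3s)^3 = 108s^5
Ksp = 108 × (7.8855×10⁻⁸)^5 = 3.29×10⁻³⁴

Ksp = 3.29×10⁻³⁴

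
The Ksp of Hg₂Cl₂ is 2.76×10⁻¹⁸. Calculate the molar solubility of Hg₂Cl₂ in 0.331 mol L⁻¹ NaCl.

2.52×10⁻¹⁷ M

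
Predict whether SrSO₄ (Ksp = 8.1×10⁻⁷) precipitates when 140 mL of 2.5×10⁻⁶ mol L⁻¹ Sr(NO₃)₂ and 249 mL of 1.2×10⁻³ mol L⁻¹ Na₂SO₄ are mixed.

No

The combined volume is 389 mL.
[Sr²⁺] = (2.5×10⁻⁶)(140)/389 = 9.0×10⁻⁷ mol L⁻¹
[SO₄²⁻] = (1.2×10⁻³)(249)/389 = 7.7×10⁻⁴ mol L⁻¹
Q = [Sr²⁺][SO₄²⁻] = 6.9×10⁻¹⁰
Q < Ksp (6.9×10⁻¹⁰ vs 8.1×10⁻⁷); the solution remains unsaturated and no precipitate forms.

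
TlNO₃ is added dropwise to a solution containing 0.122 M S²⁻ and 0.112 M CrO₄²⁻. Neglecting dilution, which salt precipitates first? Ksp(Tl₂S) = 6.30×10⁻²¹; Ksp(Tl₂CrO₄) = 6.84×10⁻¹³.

Tl₂S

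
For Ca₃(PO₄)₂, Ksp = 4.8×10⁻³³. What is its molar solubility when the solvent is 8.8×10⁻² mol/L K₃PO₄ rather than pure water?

2.8×10⁻¹¹ M

Ca₃(PO₄)₂(s) ⇌ 3 Ca²⁺(aq) + 2 PO₄³⁻(aq)
With PO₄³⁻ already at 8.8×10⁻² mol/L and s small, take [PO₄³⁻] ≈ 8.8×10⁻² mol/L and [Ca²⁺] = 3s.
Ksp = [Ca²⁺]^3[PO₄³⁻]^2 = (3s)^3(8.8×10⁻²)^2
(3s)^3 = 4.8×10⁻³³ / (8.8×10⁻²)^2 = 6.2×10⁻³¹
s = 2.8×10⁻¹¹ mol/L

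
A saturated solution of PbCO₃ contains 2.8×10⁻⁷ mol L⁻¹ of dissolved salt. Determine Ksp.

PbCO₃(s) ⇌ Pb²⁺(aq) + CO₃²⁻(aq)
Call the molar solubility s, so that [Pb²⁺] = s and [CO₃²⁻] = s.
Ksp = [Pb²⁺][CO₃²⁻] = s · s = s^2
Ksp = (2.8×10⁻⁷)^2 = 7.8×10⁻¹⁴

Ksp = 7.8×10⁻¹⁴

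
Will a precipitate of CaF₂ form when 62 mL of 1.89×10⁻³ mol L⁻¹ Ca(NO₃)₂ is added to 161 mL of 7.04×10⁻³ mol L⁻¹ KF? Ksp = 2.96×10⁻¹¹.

Total volume after mixing = 62 + 161 = 223 mL.
[Ca²⁺] = (1.89×10⁻³)(62)/223 = 5.25×10⁻⁴ mol L⁻¹
[F⁻] = (7.04×10⁻³)(161)/223 = 5.08×10⁻³ mol L⁻¹
Q = [Ca²⁺][F⁻]^2 = 1.36×10⁻⁸
Since Q (1.36×10⁻⁸) exceeds Ksp (2.96×10⁻¹¹), CaF₂ will precipitate.

Yes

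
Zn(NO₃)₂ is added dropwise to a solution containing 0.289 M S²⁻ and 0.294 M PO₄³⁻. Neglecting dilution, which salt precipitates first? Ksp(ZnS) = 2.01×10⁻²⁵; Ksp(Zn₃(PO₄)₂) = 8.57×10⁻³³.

ZnS

Precipitation begins when Q = Ksp.
For ZnS: [Zn²⁺] = (Ksp/[S²⁻]) = 6.96×10⁻²⁵ M
For Zn₃(PO₄)₂: [Zn²⁺] = (Ksp/[PO₄³⁻]^2)^(1/3) = 4.63×10⁻¹¹ M
ZnS requires the lower [Zn²⁺], so it precipitates first.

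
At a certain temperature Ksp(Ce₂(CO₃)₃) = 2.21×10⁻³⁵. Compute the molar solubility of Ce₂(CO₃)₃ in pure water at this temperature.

4.59×10⁻⁸ M

Ce₂(CO₃)₃(s) ⇌ 2 Ce³⁺(aq) + 3 CO₃²⁻(aq)
With molar solubility s: [Ce³⁺] = 2s, [CO₃²⁻] = 3s.
Ksp = [Ce³⁺]^2[CO₃²⁻]^3 = (2s)^2 · (3s)^3 = 108s^5
108s^5 = 2.21×10⁻³⁵  ⇒  s^5 = 2.05×10⁻³⁷
s = 4.59×10⁻⁸ mol/L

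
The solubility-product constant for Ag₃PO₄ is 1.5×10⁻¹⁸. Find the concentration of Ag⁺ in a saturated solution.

Ag₃PO₄(s) ⇌ 3 Ag⁺(aq) + PO₄³⁻(aq)
If s mol/L of Ag₃PO₄ dissolves, [Ag⁺] = 3s and [PO₄³⁻] = s.
Ksp = [Ag⁺]^3[PO₄³⁻] = (3s)^3 · s = 27s^4 = 1.5×10⁻¹⁸
s = 1.5×10⁻⁵ M
[Ag⁺] = 3s = 4.6×10⁻⁵ M

4.6×10⁻⁵ M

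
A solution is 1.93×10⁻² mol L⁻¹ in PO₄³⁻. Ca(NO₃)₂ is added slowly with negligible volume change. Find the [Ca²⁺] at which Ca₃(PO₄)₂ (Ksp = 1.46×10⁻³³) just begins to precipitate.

1.58×10⁻¹⁰ M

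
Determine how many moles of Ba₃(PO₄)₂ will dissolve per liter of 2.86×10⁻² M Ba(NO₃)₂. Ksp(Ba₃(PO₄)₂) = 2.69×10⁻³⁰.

1.70×10⁻¹³ M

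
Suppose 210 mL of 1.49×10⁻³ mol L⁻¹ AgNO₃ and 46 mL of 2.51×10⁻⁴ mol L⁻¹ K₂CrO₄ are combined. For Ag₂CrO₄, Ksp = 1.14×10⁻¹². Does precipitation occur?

Yes

Total volume after mixing = 210 + 46 = 256 mL.
[Ag⁺] = (1.49×10⁻³)(210)/256 = 1.22×10⁻³ mol L⁻¹
[CrO₄²⁻] = (2.51×10⁻⁴)(46)/256 = 4.51×10⁻⁵ mol L⁻¹
Q = [Ag⁺]^2[CrO₄²⁻] = 6.74×10⁻¹¹
Since Q (6.74×10⁻¹¹) exceeds Ksp (1.14×10⁻¹²), Ag₂CrO₄ will precipitate.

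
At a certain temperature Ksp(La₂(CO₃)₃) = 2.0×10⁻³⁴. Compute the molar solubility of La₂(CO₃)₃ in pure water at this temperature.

La₂(CO₃)₃(s) ⇌ 2 La³⁺(aq) + 3 CO₃²⁻(aq)
If s mol/L of La₂(CO₃)₃ dissolves, [La³⁺] = 2s and [CO₃²⁻] = 3s.
Ksp = [La³⁺]^2[CO₃²⁻]^3 = (2s)^2 · (3s)^3 = 108s^5
108s^5 = 2.0×10⁻³⁴  ⇒  s^5 = 1.9×10⁻³⁶
s = 7.1×10⁻⁸ mol L⁻¹

7.1×10⁻⁸ M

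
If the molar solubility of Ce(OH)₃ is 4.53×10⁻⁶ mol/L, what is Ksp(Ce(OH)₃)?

Ce(OH)₃(s) ⇌ Ce³⁺(aq) + 3 OH⁻(aq)
Call the molar solubility s, so that [Ce³⁺] = s and [OH⁻] = 3s.
Ksp = [Ce³⁺][OH⁻]^3 = s · (3s)^3 = 27s^4
Ksp = 27 × (4.53×10⁻⁶)^4 = 1.14×10⁻²⁰

Ksp = 1.14×10⁻²⁰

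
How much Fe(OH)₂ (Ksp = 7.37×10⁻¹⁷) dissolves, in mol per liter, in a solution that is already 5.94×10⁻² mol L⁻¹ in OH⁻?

Fe(OH)₂(s) ⇌ Fe²⁺(aq) + 2 OH⁻(aq)
OH⁻ is already present at 5.94×10⁻² mol L⁻¹. If s mol/L of Fe(OH)₂ dissolves, [Fe²⁺] = s while [OH⁻] ≈ 5.94×10⁻² mol L⁻¹.
Ksp = [Fe²⁺][OH⁻]^2 = s(5.94×10⁻²)^2
s = 7.37×10⁻¹⁷ / (5.94×10⁻²)^2 = 2.09×10⁻¹⁴
s = 2.09×10⁻¹⁴ mol L⁻¹

2.09×10⁻¹⁴ M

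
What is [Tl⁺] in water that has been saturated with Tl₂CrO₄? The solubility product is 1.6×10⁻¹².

Tl₂CrO₄(s) ⇌ 2 Tl⁺(aq) + CrO₄²⁻(aq)
Let s be the molar solubility. Then [Tl⁺] = 2s and [CrO₄²⁻] = s.
Ksp = [Tl⁺]^2[CrO₄²⁻] = (2s)^2 · s = 4s^3 = 1.6×10⁻¹²
s = 7.4×10⁻⁵ mol/L
[Tl⁺] = 2s = 1.5×10⁻⁴ mol/L

1.5×10⁻⁴ M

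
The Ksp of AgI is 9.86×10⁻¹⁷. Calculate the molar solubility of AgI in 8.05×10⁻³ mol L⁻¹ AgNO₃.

AgI(s) ⇌ Ag⁺(aq) + I⁻(aq)
With Ag⁺ already at 8.05×10⁻³ mol L⁻¹ and s small, take [Ag⁺] ≈ 8.05×10⁻³ mol L⁻¹ and [I⁻] = s.
Ksp = [Ag⁺][I⁻] = (8.05×10⁻³)s
s = 9.86×10⁻¹⁷ / (8.05×10⁻³) = 1.22×10⁻¹⁴
s = 1.22×10⁻¹⁴ mol L⁻¹

1.22×10⁻¹⁴ M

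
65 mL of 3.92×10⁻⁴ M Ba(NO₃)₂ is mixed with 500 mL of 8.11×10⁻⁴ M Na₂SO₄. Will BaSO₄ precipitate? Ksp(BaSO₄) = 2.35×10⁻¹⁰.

Yes

Total volume after mixing = 65 + 500 = 565 mL.
[Ba²⁺] = (3.92×10⁻⁴)(65)/565 = 4.51×10⁻⁵ M
[SO₄²⁻] = (8.11×10⁻⁴)(500)/565 = 7.18×10⁻⁴ M
Q = [Ba²⁺][SO₄²⁻] = 3.24×10⁻⁸
Since Q (3.24×10⁻⁸) exceeds Ksp (2.35×10⁻¹⁰), BaSO₄ will precipitate.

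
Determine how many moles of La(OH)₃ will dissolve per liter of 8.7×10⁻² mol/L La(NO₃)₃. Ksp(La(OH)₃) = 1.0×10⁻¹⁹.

3.5×10⁻⁷ M

La(OH)₃(s) ⇌ La³⁺(aq) + 3 OH⁻(aq)
With La³⁺ already at 8.7×10⁻² mol/L and s small, take [La³⁺] ≈ 8.7×10⁻² mol/L and [OH⁻] = 3s.
Ksp = [La³⁺][OH⁻]^3 = (8.7×10⁻²)(3s)^3
(3s)^3 = 1.0×10⁻¹⁹ / (8.7×10⁻²) = 1.1×10⁻¹⁸
s = 3.5×10⁻⁷ mol/L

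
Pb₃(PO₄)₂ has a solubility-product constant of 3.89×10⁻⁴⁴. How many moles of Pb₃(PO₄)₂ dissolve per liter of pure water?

Pb₃(PO₄)₂(s) ⇌ 3 Pb²⁺(aq) + 2 PO₄³⁻(aq)
Call the molar solubility s, so that [Pb²⁺] = 3s and [PO₄³⁻] = 2s.
Ksp = [Pb²⁺]^3[PO₄³⁻]^2 = (3s)^3 · (2s)^2 = 108s^5
108s^5 = 3.89×10⁻⁴⁴  ⇒  s^5 = 3.60×10⁻⁴⁶
s = (3.60×10⁻⁴⁶)^(1/5) = 8.15×10⁻¹⁰ mol/L

8.15×10⁻¹⁰ M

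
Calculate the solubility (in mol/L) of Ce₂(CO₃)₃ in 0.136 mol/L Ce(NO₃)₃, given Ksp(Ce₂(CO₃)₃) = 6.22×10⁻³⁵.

4.99×10⁻¹² M

Ce₂(CO₃)₃(s) ⇌ 2 Ce³⁺(aq) + 3 CO₃²⁻(aq)
The solution already contains Ce³⁺ at 0.136 mol/L. Let s be the molar solubility of Ce₂(CO₃)₃.
[Ce³⁺] ≈ 0.136 mol/L (common ion dominates); [CO₃²⁻] = 3s.
Ksp = [Ce³⁺]^2[CO₃²⁻]^3 = (0.136)^2(3s)^3
(3s)^3 = 6.22×10⁻³⁵ / (0.136)^2 = 3.36×10⁻³³
s = 4.99×10⁻¹² mol/L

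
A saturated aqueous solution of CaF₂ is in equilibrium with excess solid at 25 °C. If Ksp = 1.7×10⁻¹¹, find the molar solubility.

1.6×10⁻⁴ M

CaF₂(s) ⇌ Ca²⁺(aq) + 2 F⁻(aq)
With molar solubility s: [Ca²⁺] = s, [F⁻] = 2s.
Ksp = [Ca²⁺][F⁻]^2 = s · (2s)^2 = 4s^3
4s^3 = 1.7×10⁻¹¹  ⇒  s^3 = 4.3×10⁻¹²
Taking the 3rd root, s = 1.6×10⁻⁴ mol L⁻¹.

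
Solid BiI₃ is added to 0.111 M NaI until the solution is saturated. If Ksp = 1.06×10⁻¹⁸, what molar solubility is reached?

7.75×10⁻¹⁶ M

BiI₃(s) ⇌ Bi³⁺(aq) + 3 I⁻(aq)
With I⁻ already at 0.111 M and s small, take [I⁻] ≈ 0.111 M and [Bi³⁺] = s.
Ksp = [Bi³⁺][I⁻]^3 = s(0.111)^3
s = 1.06×10⁻¹⁸ / (0.111)^3 = 7.75×10⁻¹⁶
s = 7.75×10⁻¹⁶ M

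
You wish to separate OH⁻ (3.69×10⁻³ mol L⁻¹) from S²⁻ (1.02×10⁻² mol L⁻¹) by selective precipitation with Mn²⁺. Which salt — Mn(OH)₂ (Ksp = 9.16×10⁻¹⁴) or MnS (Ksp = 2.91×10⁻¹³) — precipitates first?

MnS

A salt starts to precipitate once the ion product Q reaches its Ksp.
For Mn(OH)₂: [Mn²⁺] = (Ksp/[OH⁻]^2) = 6.73×10⁻⁹ mol L⁻¹
For MnS: [Mn²⁺] = (Ksp/[S²⁻]) = 2.85×10⁻¹¹ mol L⁻¹
The smaller threshold [Mn²⁺] is reached first, so MnS precipitates first.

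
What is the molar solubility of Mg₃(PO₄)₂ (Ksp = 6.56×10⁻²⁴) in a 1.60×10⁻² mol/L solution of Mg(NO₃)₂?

6.33×10⁻¹⁰ M

Mg₃(PO₄)₂(s) ⇌ 3 Mg²⁺(aq) + 2 PO₄³⁻(aq)
Let s be the solubility of Mg₃(PO₄)₂ here. The common ion gives [Mg²⁺] ≈ 1.60×10⁻² mol/L, and [PO₄³⁻] = 2s.
Ksp = [Mg²⁺]^3[PO₄³⁻]^2 = (1.60×10⁻²)^3(2s)^2
(2s)^2 = 6.56×10⁻²⁴ / (1.60×10⁻²)^3 = 1.60×10⁻¹⁸
s = 6.33×10⁻¹⁰ mol/L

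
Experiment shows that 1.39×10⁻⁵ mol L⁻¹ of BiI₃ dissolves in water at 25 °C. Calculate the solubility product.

BiI₃(s) ⇌ Bi³⁺(aq) + 3 I⁻(aq)
For each mole of BiI₃ that dissolves per liter, [Bi³⁺] = s and [I⁻] = 3s; let s denote this solubility.
Ksp = [Bi³⁺][I⁻]^3 = s · (3s)^3 = 27s^4
Ksp = 27 × (1.39×10⁻⁵)^4 = 1.01×10⁻¹⁸

Ksp = 1.01×10⁻¹⁸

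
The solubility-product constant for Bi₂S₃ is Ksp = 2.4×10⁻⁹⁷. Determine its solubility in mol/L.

Bi₂S₃(s) ⇌ 2 Bi³⁺(aq) + 3 S²⁻(aq)
Let s be the molar solubility. Then [Bi³⁺] = 2s and [S²⁻] = 3s.
Ksp = [Bi³⁺]^2[S²⁻]^3 = (2s)^2 · (3s)^3 = 108s^5
108s^5 = 2.4×10⁻⁹⁷  ⇒  s^5 = 2.2×10⁻⁹⁹
s = (2.2×10⁻⁹⁹)^(1/5) = 1.9×10⁻²⁰ M

1.9×10⁻²⁰ M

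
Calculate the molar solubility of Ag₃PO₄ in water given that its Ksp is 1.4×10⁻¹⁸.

Ag₃PO₄(s) ⇌ 3 Ag⁺(aq) + PO₄³⁻(aq)
For each mole of Ag₃PO₄ that dissolves per liter, [Ag⁺] = 3s and [PO₄³⁻] = s; let s denote this solubility.
Ksp = [Ag⁺]^3[PO₄³⁻] = (3s)^3 · s = 27s^4
27s^4 = 1.4×10⁻¹⁸  ⇒  s^4 = 5.2×10⁻²⁰
s = 1.5×10⁻⁵ mol/L

1.5×10⁻⁵ M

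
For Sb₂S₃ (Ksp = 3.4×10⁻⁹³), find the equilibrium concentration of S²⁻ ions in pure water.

3.8×10⁻¹⁹ M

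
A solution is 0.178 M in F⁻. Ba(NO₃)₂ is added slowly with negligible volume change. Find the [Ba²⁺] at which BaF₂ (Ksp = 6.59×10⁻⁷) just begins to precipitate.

2.08×10⁻⁵ M

The threshold for precipitation is Q = Ksp.
BaF₂(s) ⇌ Ba²⁺(aq) + 2 F⁻(aq)
Ksp = [Ba²⁺][F⁻]^2 = [Ba²⁺](0.178)^2
[Ba²⁺] = 6.59×10⁻⁷ / (0.178)^2 = 2.08×10⁻⁵
[Ba²⁺] = 2.08×10⁻⁵ M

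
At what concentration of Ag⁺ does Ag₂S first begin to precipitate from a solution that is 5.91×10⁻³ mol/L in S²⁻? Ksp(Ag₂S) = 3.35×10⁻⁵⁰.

Precipitation of each salt begins when its ion product equals Ksp.
Ag₂S(s) ⇌ 2 Ag⁺(aq) + S²⁻(aq)
Ksp = [Ag⁺]^2[S²⁻] = [Ag⁺]^2(5.91×10⁻³)
[Ag⁺]^2 = 3.35×10⁻⁵⁰ / (5.91×10⁻³) = 5.67×10⁻⁴⁸
[Ag⁺] = 2.38×10⁻²⁴ mol/L

2.38×10⁻²⁴ M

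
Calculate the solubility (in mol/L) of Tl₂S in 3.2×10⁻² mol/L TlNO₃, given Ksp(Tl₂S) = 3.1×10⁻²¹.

3.0×10⁻¹⁸ M

Tl₂S(s) ⇌ 2 Tl⁺(aq) + S²⁻(aq)
Let s be the solubility of Tl₂S here. The common ion gives [Tl⁺] ≈ 3.2×10⁻² mol/L, and [S²⁻] = s.
Ksp = [Tl⁺]^2[S²⁻] = (3.2×10⁻²)^2s
s = 3.1×10⁻²¹ / (3.2×10⁻²)^2 = 3.0×10⁻¹⁸
s = 3.0×10⁻¹⁸ mol/L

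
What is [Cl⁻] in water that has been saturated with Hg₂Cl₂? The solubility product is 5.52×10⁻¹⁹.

1.03×10⁻⁶ M

Hg₂Cl₂(s) ⇌ Hg₂²⁺(aq) + 2 Cl⁻(aq)
With molar solubility s: [Hg₂²⁺] = s, [Cl⁻] = 2s.
Ksp = [Hg₂²⁺][Cl⁻]^2 = s · (2s)^2 = 4s^3 = 5.52×10⁻¹⁹
s = 5.17×10⁻⁷ mol/L
[Cl⁻] = 2s = 1.03×10⁻⁶ mol/L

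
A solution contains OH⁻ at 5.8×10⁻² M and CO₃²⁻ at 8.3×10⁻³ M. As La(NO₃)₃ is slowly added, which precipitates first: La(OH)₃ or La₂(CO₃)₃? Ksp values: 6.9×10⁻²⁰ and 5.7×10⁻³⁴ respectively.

La(OH)₃

Precipitation begins when Q = Ksp.
For La(OH)₃: [La³⁺] = (Ksp/[OH⁻]^3) = 3.5×10⁻¹⁶ M
For La₂(CO₃)₃: [La³⁺] = (Ksp/[CO₃²⁻]^3)^(1/2) = 3.2×10⁻¹⁴ M
Since La(OH)₃ needs less La³⁺ to reach saturation, it precipitates first.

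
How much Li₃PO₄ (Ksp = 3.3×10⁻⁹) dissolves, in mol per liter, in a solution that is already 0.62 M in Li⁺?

Li₃PO₄(s) ⇌ 3 Li⁺(aq) + PO₄³⁻(aq)
Li⁺ is already present at 0.62 M. If s mol/L of Li₃PO₄ dissolves, [PO₄³⁻] = s while [Li⁺] ≈ 0.62 M.
Ksp = [Li⁺]^3[PO₄³⁻] = (0.62)^3s
s = 3.3×10⁻⁹ / (0.62)^3 = 1.4×10⁻⁸
s = 1.4×10⁻⁸ M

1.4×10⁻⁸ M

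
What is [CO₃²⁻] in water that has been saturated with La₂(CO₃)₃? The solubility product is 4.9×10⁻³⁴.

2.6×10⁻⁷ M

La₂(CO₃)₃(s) ⇌ 2 La³⁺(aq) + 3 CO₃²⁻(aq)
Call the molar solubility s, so that [La³⁺] = 2s and [CO₃²⁻] = 3s.
Ksp = [La³⁺]^2[CO₃²⁻]^3 = (2s)^2 · (3s)^3 = 108s^5 = 4.9×10⁻³⁴
s = 8.5×10⁻⁸ M
[CO₃²⁻] = 3s = 2.6×10⁻⁷ M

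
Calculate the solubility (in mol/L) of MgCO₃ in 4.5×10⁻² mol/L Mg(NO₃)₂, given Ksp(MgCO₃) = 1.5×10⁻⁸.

3.3×10⁻⁷ M

MgCO₃(s) ⇌ Mg²⁺(aq) + CO₃²⁻(aq)
The solution already contains Mg²⁺ at 4.5×10⁻² mol/L. Let s be the molar solubility of MgCO₃.
[Mg²⁺] ≈ 4.5×10⁻² mol/L (common ion dominates); [CO₃²⁻] = s.
Ksp = [Mg²⁺][CO₃²⁻] = (4.5×10⁻²)s
s = 1.5×10⁻⁸ / (4.5×10⁻²) = 3.3×10⁻⁷
s = 3.3×10⁻⁷ mol/L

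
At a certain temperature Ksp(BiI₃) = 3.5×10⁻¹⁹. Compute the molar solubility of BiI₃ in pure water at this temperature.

BiI₃(s) ⇌ Bi³⁺(aq) + 3 I⁻(aq)
With molar solubility s: [Bi³⁺] = s, [I⁻] = 3s.
Ksp = [Bi³⁺][I⁻]^3 = s · (3s)^3 = 27s^4
27s^4 = 3.5×10⁻¹⁹  ⇒  s^4 = 1.3×10⁻²⁰
s = (1.3×10⁻²⁰)^(1/4) = 1.1×10⁻⁵ mol L⁻¹

1.1×10⁻⁵ M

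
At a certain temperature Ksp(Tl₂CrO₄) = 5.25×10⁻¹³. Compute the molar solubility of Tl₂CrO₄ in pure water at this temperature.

5.08×10⁻⁵ M

Tl₂CrO₄(s) ⇌ 2 Tl⁺(aq) + CrO₄²⁻(aq)
Call the molar solubility s, so that [Tl⁺] = 2s and [CrO₄²⁻] = s.
Ksp = [Tl⁺]^2[CrO₄²⁻] = (2s)^2 · s = 4s^3
4s^3 = 5.25×10⁻¹³  ⇒  s^3 = 1.31×10⁻¹³
s = (1.31×10⁻¹³)^(1/3) = 5.08×10⁻⁵ M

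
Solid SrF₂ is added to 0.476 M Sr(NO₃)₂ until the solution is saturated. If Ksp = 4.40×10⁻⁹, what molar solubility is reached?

SrF₂(s) ⇌ Sr²⁺(aq) + 2 F⁻(aq)
The solution already contains Sr²⁺ at 0.476 M. Let s be the molar solubility of SrF₂.
[Sr²⁺] ≈ 0.476 M (common ion dominates); [F⁻] = 2s.
Ksp = [Sr²⁺][F⁻]^2 = (0.476)(2s)^2
(2s)^2 = 4.40×10⁻⁹ / (0.476) = 9.24×10⁻⁹
s = 4.81×10⁻⁵ M

4.81×10⁻⁵ M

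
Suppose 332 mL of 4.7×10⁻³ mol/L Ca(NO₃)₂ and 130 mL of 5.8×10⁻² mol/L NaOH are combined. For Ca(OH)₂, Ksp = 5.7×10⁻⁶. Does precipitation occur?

The combined volume is 462 mL.
[Ca²⁺] = (4.7×10⁻³)(332)/462 = 3.4×10⁻³ mol/L
[OH⁻] = (5.8×10⁻²)(130)/462 = 1.6×10⁻² mol/L
Q = [Ca²⁺][OH⁻]^2 = 9.0×10⁻⁷
Since Q (9.0×10⁻⁷) is less than Ksp (5.7×10⁻⁶), no Ca(OH)₂ precipitates.

No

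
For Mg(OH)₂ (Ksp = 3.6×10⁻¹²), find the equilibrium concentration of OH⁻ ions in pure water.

Mg(OH)₂(s) ⇌ Mg²⁺(aq) + 2 OH⁻(aq)
With molar solubility s: [Mg²⁺] = s, [OH⁻] = 2s.
Ksp = [Mg²⁺][OH⁻]^2 = s · (2s)^2 = 4s^3 = 3.6×10⁻¹²
s = 9.7×10⁻⁵ M
[OH⁻] = 2s = 1.9×10⁻⁴ M

1.9×10⁻⁴ M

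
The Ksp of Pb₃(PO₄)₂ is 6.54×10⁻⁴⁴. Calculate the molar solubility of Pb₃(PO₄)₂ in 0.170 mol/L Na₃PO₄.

4.38×10⁻¹⁵ M

Pb₃(PO₄)₂(s) ⇌ 3 Pb²⁺(aq) + 2 PO₄³⁻(aq)
The solution already contains PO₄³⁻ at 0.170 mol/L. Let s be the molar solubility of Pb₃(PO₄)₂.
[PO₄³⁻] ≈ 0.170 mol/L (common ion dominates); [Pb²⁺] = 3s.
Ksp = [Pb²⁺]^3[PO₄³⁻]^2 = (3s)^3(0.170)^2
(3s)^3 = 6.54×10⁻⁴⁴ / (0.170)^2 = 2.26×10⁻⁴²
s = 4.38×10⁻¹⁵ mol/L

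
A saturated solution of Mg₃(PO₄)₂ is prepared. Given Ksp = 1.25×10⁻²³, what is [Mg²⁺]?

Mg₃(PO₄)₂(s) ⇌ 3 Mg²⁺(aq) + 2 PO₄³⁻(aq)
If s mol/L of Mg₃(PO₄)₂ dissolves, [Mg²⁺] = 3s and [PO₄³⁻] = 2s.
Ksp = [Mg²⁺]^3[PO₄³⁻]^2 = (3s)^3 · (2s)^2 = 108s^5 = 1.25×10⁻²³
s = 1.03×10⁻⁵ M
[Mg²⁺] = 3s = 3.09×10⁻⁵ M

3.09×10⁻⁵ M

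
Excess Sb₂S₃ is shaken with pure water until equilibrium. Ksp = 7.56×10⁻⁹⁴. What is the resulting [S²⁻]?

Sb₂S₃(s) ⇌ 2 Sb³⁺(aq) + 3 S²⁻(aq)
Call the molar solubility s, so that [Sb³⁺] = 2s and [S²⁻] = 3s.
Ksp = [Sb³⁺]^2[S²⁻]^3 = (2s)^2 · (3s)^3 = 108s^5 = 7.56×10⁻⁹⁴
s = 9.31×10⁻²⁰ mol L⁻¹
[S²⁻] = 3s = 2.79×10⁻¹⁹ mol L⁻¹

2.79×10⁻¹⁹ M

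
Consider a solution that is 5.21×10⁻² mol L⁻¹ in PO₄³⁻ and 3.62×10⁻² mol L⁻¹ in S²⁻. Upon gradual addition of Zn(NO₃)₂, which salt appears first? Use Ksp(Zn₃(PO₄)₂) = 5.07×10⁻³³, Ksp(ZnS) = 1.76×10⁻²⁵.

ZnS

Precipitation begins when Q = Ksp.
For Zn₃(PO₄)₂: [Zn²⁺] = (Ksp/[PO₄³⁻]^2)^(1/3) = 1.23×10⁻¹⁰ mol L⁻¹
For ZnS: [Zn²⁺] = (Ksp/[S²⁻]) = 4.86×10⁻²⁴ mol L⁻¹
Since ZnS needs less Zn²⁺ to reach saturation, it precipitates first.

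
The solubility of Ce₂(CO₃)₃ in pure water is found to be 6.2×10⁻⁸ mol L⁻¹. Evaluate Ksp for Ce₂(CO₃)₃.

Ce₂(CO₃)₃(s) ⇌ 2 Ce³⁺(aq) + 3 CO₃²⁻(aq)
With molar solubility s: [Ce³⁺] = 2s, [CO₃²⁻] = 3s.
Ksp = [Ce³⁺]^2[CO₃²⁻]^3 = (2s)^2 · (3s)^3 = 108s^5
Ksp = 108 × (6.2×10⁻⁸)^5 = 9.9×10⁻³⁵

Ksp = 9.9×10⁻³⁵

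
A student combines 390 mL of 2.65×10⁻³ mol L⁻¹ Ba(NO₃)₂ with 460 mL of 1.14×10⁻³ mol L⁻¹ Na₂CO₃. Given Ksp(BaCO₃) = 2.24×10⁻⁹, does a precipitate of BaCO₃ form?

Total volume after mixing = 390 + 460 = 850 mL.
[Ba²⁺] = (2.65×10⁻³)(390)/850 = 1.22×10⁻³ mol L⁻¹
[CO₃²⁻] = (1.14×10⁻³)(460)/850 = 6.17×10⁻⁴ mol L⁻¹
Q = [Ba²⁺][CO₃²⁻] = 7.50×10⁻⁷
Because Q > Ksp (7.50×10⁻⁷ vs 2.24×10⁻⁹), a precipitate of BaCO₃ forms.

Yes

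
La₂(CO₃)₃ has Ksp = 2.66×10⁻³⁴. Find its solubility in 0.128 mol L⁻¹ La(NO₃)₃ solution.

8.44×10⁻¹² M

La₂(CO₃)₃(s) ⇌ 2 La³⁺(aq) + 3 CO₃²⁻(aq)
Let s be the solubility of La₂(CO₃)₃ here. The common ion gives [La³⁺] ≈ 0.128 mol L⁻¹, and [CO₃²⁻] = 3s.
Ksp = [La³⁺]^2[CO₃²⁻]^3 = (0.128)^2(3s)^3
(3s)^3 = 2.66×10⁻³⁴ / (0.128)^2 = 1.62×10⁻³²
s = 8.44×10⁻¹² mol L⁻¹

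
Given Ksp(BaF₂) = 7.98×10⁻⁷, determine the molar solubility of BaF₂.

BaF₂(s) ⇌ Ba²⁺(aq) + 2 F⁻(aq)
Let s be the molar solubility. Then [Ba²⁺] = s and [F⁻] = 2s.
Ksp = [Ba²⁺][F⁻]^2 = s · (2s)^2 = 4s^3
4s^3 = 7.98×10⁻⁷  ⇒  s^3 = 2.00×10⁻⁷
Taking the 3rd root, s = 5.84×10⁻³ mol L⁻¹.

5.84×10⁻³ M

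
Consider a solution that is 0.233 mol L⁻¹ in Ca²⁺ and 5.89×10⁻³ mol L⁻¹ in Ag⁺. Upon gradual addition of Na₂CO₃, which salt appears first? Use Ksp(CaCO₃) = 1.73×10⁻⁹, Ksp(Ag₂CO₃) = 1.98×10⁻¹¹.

CaCO₃

Precipitation of each salt begins when its ion product equals Ksp.
For CaCO₃: [CO₃²⁻] = (Ksp/[Ca²⁺]) = 7.42×10⁻⁹ mol L⁻¹
For Ag₂CO₃: [CO₃²⁻] = (Ksp/[Ag⁺]^2) = 5.71×10⁻⁷ mol L⁻¹
Since CaCO₃ needs less CO₃²⁻ to reach saturation, it precipitates first.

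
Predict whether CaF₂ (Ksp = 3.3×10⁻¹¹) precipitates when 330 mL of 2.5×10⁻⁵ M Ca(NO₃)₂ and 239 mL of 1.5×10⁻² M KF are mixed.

Yes

After mixing, V = 330 mL + 239 mL = 569 mL.
[Ca²⁺] = (2.5×10⁻⁵)(330)/569 = 1.4×10⁻⁵ M
[F⁻] = (1.5×10⁻²)(239)/569 = 6.3×10⁻³ M
Q = [Ca²⁺][F⁻]^2 = 5.8×10⁻¹⁰
Because Q > Ksp (5.8×10⁻¹⁰ vs 3.3×10⁻¹¹), a precipitate of CaF₂ forms.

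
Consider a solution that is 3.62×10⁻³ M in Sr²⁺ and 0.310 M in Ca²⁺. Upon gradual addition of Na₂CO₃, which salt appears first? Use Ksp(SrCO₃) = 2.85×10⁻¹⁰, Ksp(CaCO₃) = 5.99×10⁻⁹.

Precipitation of each salt begins when its ion product equals Ksp.
For SrCO₃: [CO₃²⁻] = (Ksp/[Sr²⁺]) = 7.87×10⁻⁸ M
For CaCO₃: [CO₃²⁻] = (Ksp/[Ca²⁺]) = 1.93×10⁻⁸ M
Since CaCO₃ needs less CO₃²⁻ to reach saturation, it precipitates first.

CaCO₃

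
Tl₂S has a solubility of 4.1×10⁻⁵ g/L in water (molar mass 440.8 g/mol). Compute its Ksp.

Molar solubility s = (4.1×10⁻⁵ g/L) / (440.8 g/mol) = 9.301×10⁻⁸ mol/L
Tl₂S(s) ⇌ 2 Tl⁺(aq) + S²⁻(aq)
With molar solubility s: [Tl⁺] = 2s, [S²⁻] = s.
Ksp = [Tl⁺]^2[S²⁻] = (2s)^2 · s = 4s^3
Ksp = 4 × (9.301×10⁻⁸)^3 = 3.2×10⁻²¹

Ksp = 3.2×10⁻²¹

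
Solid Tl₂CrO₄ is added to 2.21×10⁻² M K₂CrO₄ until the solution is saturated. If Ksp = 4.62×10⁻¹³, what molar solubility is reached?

2.29×10⁻⁶ M

Tl₂CrO₄(s) ⇌ 2 Tl⁺(aq) + CrO₄²⁻(aq)
The solution already contains CrO₄²⁻ at 2.21×10⁻² M. Let s be the molar solubility of Tl₂CrO₄.
[CrO₄²⁻] ≈ 2.21×10⁻² M (common ion dominates); [Tl⁺] = 2s.
Ksp = [Tl⁺]^2[CrO₄²⁻] = (2s)^2(2.21×10⁻²)
(2s)^2 = 4.62×10⁻¹³ / (2.21×10⁻²) = 2.09×10⁻¹¹
s = 2.29×10⁻⁶ M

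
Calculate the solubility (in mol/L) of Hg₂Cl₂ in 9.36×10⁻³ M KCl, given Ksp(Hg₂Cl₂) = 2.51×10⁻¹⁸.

Hg₂Cl₂(s) ⇌ Hg₂²⁺(aq) + 2 Cl⁻(aq)
The solution already contains Cl⁻ at 9.36×10⁻³ M. Let s be the molar solubility of Hg₂Cl₂.
[Cl⁻] ≈ 9.36×10⁻³ M (common ion dominates); [Hg₂²⁺] = s.
Ksp = [Hg₂²⁺][Cl⁻]^2 = s(9.36×10⁻³)^2
s = 2.51×10⁻¹⁸ / (9.36×10⁻³)^2 = 2.86×10⁻¹⁴
s = 2.86×10⁻¹⁴ M

2.86×10⁻¹⁴ M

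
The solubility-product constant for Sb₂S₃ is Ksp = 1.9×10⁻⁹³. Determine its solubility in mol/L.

1.1×10⁻¹⁹ M

Sb₂S₃(s) ⇌ 2 Sb³⁺(aq) + 3 S²⁻(aq)
If s mol/L of Sb₂S₃ dissolves, [Sb³⁺] = 2s and [S²⁻] = 3s.
Ksp = [Sb³⁺]^2[S²⁻]^3 = (2s)^2 · (3s)^3 = 108s^5
108s^5 = 1.9×10⁻⁹³  ⇒  s^5 = 1.8×10⁻⁹⁵
s = 1.1×10⁻¹⁹ mol/L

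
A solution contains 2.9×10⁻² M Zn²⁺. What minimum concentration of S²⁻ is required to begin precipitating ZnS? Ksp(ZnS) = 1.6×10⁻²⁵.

A salt starts to precipitate once the ion product Q reaches its Ksp.
ZnS(s) ⇌ Zn²⁺(aq) + S²⁻(aq)
Ksp = [Zn²⁺][S²⁻] = [S²⁻](2.9×10⁻²)
[S²⁻] = 1.6×10⁻²⁵ / (2.9×10⁻²) = 5.5×10⁻²⁴
[S²⁻] = 5.5×10⁻²⁴ M

5.5×10⁻²⁴ M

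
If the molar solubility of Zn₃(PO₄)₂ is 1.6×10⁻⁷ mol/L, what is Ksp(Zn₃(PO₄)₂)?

Ksp = 1.1×10⁻³²

Zn₃(PO₄)₂(s) ⇌ 3 Zn²⁺(aq) + 2 PO₄³⁻(aq)
For each mole of Zn₃(PO₄)₂ that dissolves per liter, [Zn²⁺] = 3s and [PO₄³⁻] = 2s; let s denote this solubility.
Ksp = [Zn²⁺]^3[PO₄³⁻]^2 = (3s)^3 · (2s)^2 = 108s^5
Ksp = 108 × (1.6×10⁻⁷)^5 = 1.1×10⁻³²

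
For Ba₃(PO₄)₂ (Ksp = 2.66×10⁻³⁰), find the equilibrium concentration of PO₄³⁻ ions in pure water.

Ba₃(PO₄)₂(s) ⇌ 3 Ba²⁺(aq) + 2 PO₄³⁻(aq)
Let s be the molar solubility. Then [Ba²⁺] = 3s and [PO₄³⁻] = 2s.
Ksp = [Ba²⁺]^3[PO₄³⁻]^2 = (3s)^3 · (2s)^2 = 108s^5 = 2.66×10⁻³⁰
s = 4.77×10⁻⁷ mol L⁻¹
[PO₄³⁻] = 2s = 9.54×10⁻⁷ mol L⁻¹

9.54×10⁻⁷ M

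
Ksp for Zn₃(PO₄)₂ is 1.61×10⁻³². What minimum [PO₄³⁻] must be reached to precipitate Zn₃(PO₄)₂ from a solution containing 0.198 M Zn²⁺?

A salt starts to precipitate once the ion product Q reaches its Ksp.
Zn₃(PO₄)₂(s) ⇌ 3 Zn²⁺(aq) + 2 PO₄³⁻(aq)
Ksp = [Zn²⁺]^3[PO₄³⁻]^2 = [PO₄³⁻]^2(0.198)^3
[PO₄³⁻]^2 = 1.61×10⁻³² / (0.198)^3 = 2.07×10⁻³⁰
[PO₄³⁻] = 1.44×10⁻¹⁵ M

1.44×10⁻¹⁵ M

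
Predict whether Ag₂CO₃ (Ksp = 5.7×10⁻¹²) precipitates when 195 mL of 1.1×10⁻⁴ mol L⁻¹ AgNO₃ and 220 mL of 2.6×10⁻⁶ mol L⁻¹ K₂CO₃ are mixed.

No

Total volume after mixing = 195 + 220 = 415 mL.
[Ag⁺] = (1.1×10⁻⁴)(195)/415 = 5.2×10⁻⁵ mol L⁻¹
[CO₃²⁻] = (2.6×10⁻⁶)(220)/415 = 1.4×10⁻⁶ mol L⁻¹
Q = [Ag⁺]^2[CO₃²⁻] = 3.7×10⁻¹⁵
Since Q (3.7×10⁻¹⁵) is less than Ksp (5.7×10⁻¹²), no Ag₂CO₃ precipitates.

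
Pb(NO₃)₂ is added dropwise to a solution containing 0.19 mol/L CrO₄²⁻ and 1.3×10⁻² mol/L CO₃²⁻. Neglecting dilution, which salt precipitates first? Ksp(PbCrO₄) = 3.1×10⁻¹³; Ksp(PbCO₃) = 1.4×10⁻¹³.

PbCrO₄

A salt starts to precipitate once the ion product Q reaches its Ksp.
For PbCrO₄: [Pb²⁺] = (Ksp/[CrO₄²⁻]) = 1.6×10⁻¹² mol/L
For PbCO₃: [Pb²⁺] = (Ksp/[CO₃²⁻]) = 1.1×10⁻¹¹ mol/L
PbCrO₄ requires the lower [Pb²⁺], so it precipitates first.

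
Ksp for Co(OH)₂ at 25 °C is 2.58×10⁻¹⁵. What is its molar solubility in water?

Co(OH)₂(s) ⇌ Co²⁺(aq) + 2 OH⁻(aq)
Call the molar solubility s, so that [Co²⁺] = s and [OH⁻] = 2s.
Ksp = [Co²⁺][OH⁻]^2 = s · (2s)^2 = 4s^3
4s^3 = 2.58×10⁻¹⁵  ⇒  s^3 = 6.45×10⁻¹⁶
s = 8.64×10⁻⁶ mol L⁻¹

8.64×10⁻⁶ M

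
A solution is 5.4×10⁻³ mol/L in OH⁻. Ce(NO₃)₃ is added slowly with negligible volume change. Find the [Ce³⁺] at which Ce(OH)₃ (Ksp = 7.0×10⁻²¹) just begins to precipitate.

Precipitation of each salt begins when its ion product equals Ksp.
Ce(OH)₃(s) ⇌ Ce³⁺(aq) + 3 OH⁻(aq)
Ksp = [Ce³⁺][OH⁻]^3 = [Ce³⁺](5.4×10⁻³)^3
[Ce³⁺] = 7.0×10⁻²¹ / (5.4×10⁻³)^3 = 4.4×10⁻¹⁴
[Ce³⁺] = 4.4×10⁻¹⁴ mol/L

4.4×10⁻¹⁴ M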